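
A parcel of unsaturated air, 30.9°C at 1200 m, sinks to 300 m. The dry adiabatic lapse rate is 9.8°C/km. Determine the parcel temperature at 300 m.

39.72°C

1200 → 300 m (dry adiabatic, 9.8°C/km): ΔT = +9.8 × 0.9 = +8.82°C → T = 39.72°C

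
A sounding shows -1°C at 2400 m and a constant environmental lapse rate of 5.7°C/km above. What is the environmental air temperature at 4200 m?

-11.26°C

2400 → 4200 m (environmental, 5.7°C/km): ΔT = -5.7 × 1.8 = -10.26°C → T = -11.26°C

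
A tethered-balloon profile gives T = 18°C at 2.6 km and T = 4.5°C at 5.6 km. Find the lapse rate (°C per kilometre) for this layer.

Γ = −ΔT/Δz = (18 − 4.5) / (5600 − 2600) m
  = 13.5°C / 3 km = 4.5°C/km

4.5°C/km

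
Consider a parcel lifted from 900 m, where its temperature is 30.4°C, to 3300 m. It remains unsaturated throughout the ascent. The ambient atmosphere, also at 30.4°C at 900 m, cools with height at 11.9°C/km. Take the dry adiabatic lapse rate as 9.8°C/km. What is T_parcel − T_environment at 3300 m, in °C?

Parcel:
  900–3300 m, dry: Δz = 2.4 km ⇒ ΔT = -23.52°C; T = 6.88°C
Environment:
  900–3300 m, environment: Δz = 2.4 km ⇒ ΔT = -28.56°C; T = 1.84°C
T_parcel − T_env = 6.88 − 1.84 = +5.04°C

+5.04°C (parcel warmer than environment)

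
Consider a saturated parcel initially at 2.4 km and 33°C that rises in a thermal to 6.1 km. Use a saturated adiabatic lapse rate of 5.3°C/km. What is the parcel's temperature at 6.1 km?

13.39°C

From 2400 m to 6100 m (saturated adiabatic): cools by 5.3 × 3.7 = 19.61°C, giving 13.39°C.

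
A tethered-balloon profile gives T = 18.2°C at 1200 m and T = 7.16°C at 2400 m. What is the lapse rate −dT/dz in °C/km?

9.2°C/km

Γ = −ΔT/Δz = (18.2 − 7.16) / (2400 − 1200) m
  = 11.04°C / 1.2 km = 9.2°C/km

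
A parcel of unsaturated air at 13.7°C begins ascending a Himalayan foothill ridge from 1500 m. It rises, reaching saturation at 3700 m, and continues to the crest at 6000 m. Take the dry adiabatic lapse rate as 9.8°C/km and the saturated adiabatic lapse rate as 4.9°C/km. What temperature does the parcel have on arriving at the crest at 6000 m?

-19.13°C

1500 → 3700 m (dry, 9.8°C/km): ΔT = -9.8 × 2.2 = -21.56°C → T = -7.86°C
3700 → 6000 m (saturated, 4.9°C/km): ΔT = -4.9 × 2.3 = -11.27°C → T = -19.13°C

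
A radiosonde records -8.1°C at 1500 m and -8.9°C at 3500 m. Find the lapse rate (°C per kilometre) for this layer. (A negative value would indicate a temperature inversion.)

0.4°C/km

Γ = −ΔT/Δz = (-8.1 − (-8.9)) / (3500 − 1500) m
  = 0.8°C / 2 km = 0.4°C/km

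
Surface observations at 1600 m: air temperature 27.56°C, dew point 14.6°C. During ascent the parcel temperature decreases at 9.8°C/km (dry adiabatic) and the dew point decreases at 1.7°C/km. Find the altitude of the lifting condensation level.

3200 m

T and T_d converge at 9.8 − 1.7 = 8.1°C per km
Height above start = (27.56 − 14.6) / 8.1 = 1.6 km
LCL altitude = 1600 m + 1600 m = 3200 m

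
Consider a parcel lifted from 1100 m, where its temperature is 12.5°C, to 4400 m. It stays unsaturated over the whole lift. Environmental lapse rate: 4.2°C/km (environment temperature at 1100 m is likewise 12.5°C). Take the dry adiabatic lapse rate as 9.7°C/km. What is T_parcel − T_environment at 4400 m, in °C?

-18.15°C (parcel cooler than environment)

Parcel:
  From 1100 m to 4400 m (dry): cools by 9.7 × 3.3 = 32.01°C, giving -19.51°C.
Environment:
  From 1100 m to 4400 m (environment): cools by 4.2 × 3.3 = 13.86°C, giving -1.36°C.
T_parcel − T_env = -19.51 − (-1.36) = -18.15°C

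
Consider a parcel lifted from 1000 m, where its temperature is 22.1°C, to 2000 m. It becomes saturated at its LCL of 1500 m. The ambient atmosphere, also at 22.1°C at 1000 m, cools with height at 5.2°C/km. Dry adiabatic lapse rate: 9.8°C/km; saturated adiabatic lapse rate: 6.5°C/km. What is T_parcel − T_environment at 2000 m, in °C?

-2.95°C (parcel cooler than environment)

Parcel:
  Dry to 1500 m: -9.8 × 0.5 km = -4.9°C, so T = 17.2°C.
  Saturated to 2000 m: -6.5 × 0.5 km = -3.25°C, so T = 13.95°C.
Environment:
  Environment to 2000 m: -5.2 × 1 km = -5.2°C, so T = 16.9°C.
T_parcel − T_env = 13.95 − 16.9 = -2.95°C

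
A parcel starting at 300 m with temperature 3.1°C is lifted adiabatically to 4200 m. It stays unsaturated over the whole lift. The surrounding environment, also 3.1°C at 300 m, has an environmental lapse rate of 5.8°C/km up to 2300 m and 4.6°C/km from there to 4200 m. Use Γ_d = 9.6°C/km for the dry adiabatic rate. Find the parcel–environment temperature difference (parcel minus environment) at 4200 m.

Parcel:
  300 → 4200 m (dry, 9.6°C/km): ΔT = -9.6 × 3.9 = -37.44°C → T = -34.34°C
Environment:
  300 → 2300 m (environment, lower layer, 5.8°C/km): ΔT = -5.8 × 2 = -11.6°C → T = -8.5°C
  2300 → 4200 m (environment, upper layer, 4.6°C/km): ΔT = -4.6 × 1.9 = -8.74°C → T = -17.24°C
T_parcel − T_env = -34.34 − (-17.24) = -17.1°C

-17.1°C (parcel cooler than environment)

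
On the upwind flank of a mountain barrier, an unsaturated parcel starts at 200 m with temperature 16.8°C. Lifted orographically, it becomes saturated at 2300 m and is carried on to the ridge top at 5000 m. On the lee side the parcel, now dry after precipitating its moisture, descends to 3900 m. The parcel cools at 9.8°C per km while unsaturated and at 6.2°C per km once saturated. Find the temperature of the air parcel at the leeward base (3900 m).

Dry to 2300 m: -9.8 × 2.1 km = -20.58°C, so T = -3.78°C.
Saturated to 5000 m: -6.2 × 2.7 km = -16.74°C, so T = -20.52°C.
Dry descent to 3900 m: +9.8 × 1.1 km = +10.78°C, so T = -9.74°C.

-9.74°C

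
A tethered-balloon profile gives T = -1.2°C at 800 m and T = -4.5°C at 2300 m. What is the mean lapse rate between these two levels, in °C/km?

Γ = −ΔT/Δz = (-1.2 − (-4.5)) / (2300 − 800) m
  = 3.3°C / 1.5 km = 2.2°C/km

2.2°C/km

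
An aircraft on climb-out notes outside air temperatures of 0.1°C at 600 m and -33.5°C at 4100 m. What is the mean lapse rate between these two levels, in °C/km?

Γ = −ΔT/Δz = (0.1 − (-33.5)) / (4100 − 600) m
  = 33.6°C / 3.5 km = 9.6°C/km

9.6°C/km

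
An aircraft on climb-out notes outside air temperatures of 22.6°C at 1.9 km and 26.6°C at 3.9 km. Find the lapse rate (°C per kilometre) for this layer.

-2°C/km

Γ = −ΔT/Δz = (22.6 − 26.6) / (3900 − 1900) m
  = -4°C / 2 km = -2°C/km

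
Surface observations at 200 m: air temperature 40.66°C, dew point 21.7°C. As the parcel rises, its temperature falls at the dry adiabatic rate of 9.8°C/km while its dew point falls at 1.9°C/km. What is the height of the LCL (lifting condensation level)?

2600 m

T and T_d converge at 9.8 − 1.9 = 7.9°C per km
Height above start = (40.66 − 21.7) / 7.9 = 2.4 km
LCL altitude = 200 m + 2400 m = 2600 m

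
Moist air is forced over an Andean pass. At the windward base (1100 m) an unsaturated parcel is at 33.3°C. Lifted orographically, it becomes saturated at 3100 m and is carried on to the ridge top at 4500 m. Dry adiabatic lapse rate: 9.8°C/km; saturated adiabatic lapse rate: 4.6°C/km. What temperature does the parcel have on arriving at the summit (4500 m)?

7.26°C

1100–3100 m, dry: Δz = 2 km ⇒ ΔT = -19.6°C; T = 13.7°C
3100–4500 m, saturated: Δz = 1.4 km ⇒ ΔT = -6.44°C; T = 7.26°C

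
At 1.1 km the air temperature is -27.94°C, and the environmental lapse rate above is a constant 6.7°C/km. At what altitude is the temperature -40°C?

Height above start = (-27.94 − (-40)) / 6.7 = 1.8 km
Altitude = 1100 m + 1800 m = 2900 m

2.9 km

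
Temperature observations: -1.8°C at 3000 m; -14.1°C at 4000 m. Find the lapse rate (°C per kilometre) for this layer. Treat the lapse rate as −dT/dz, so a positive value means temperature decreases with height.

12.3°C/km

Γ = −ΔT/Δz = (-1.8 − (-14.1)) / (4000 − 3000) m
  = 12.3°C / 1 km = 12.3°C/km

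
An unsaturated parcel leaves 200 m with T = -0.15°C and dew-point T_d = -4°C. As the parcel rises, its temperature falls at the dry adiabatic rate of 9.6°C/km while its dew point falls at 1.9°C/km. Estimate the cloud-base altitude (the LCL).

T and T_d converge at 9.6 − 1.9 = 7.7°C per km
Height above start = (-0.15 − (-4)) / 7.7 = 0.5 km
LCL altitude = 200 m + 500 m = 700 m

700 m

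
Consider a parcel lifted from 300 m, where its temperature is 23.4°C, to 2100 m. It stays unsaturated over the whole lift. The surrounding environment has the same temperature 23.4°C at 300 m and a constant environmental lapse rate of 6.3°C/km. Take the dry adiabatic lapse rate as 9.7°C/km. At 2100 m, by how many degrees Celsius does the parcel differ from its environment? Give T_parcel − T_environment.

-6.12°C (parcel cooler than environment)

Parcel:
  Dry to 2100 m: -9.7 × 1.8 km = -17.46°C, so T = 5.94°C.
Environment:
  Environment to 2100 m: -6.3 × 1.8 km = -11.34°C, so T = 12.06°C.
T_parcel − T_env = 5.94 − 12.06 = -6.12°C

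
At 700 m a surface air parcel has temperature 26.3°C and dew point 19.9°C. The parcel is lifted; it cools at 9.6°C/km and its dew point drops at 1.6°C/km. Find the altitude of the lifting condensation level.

1500 m

T and T_d converge at 9.6 − 1.6 = 8°C per km
Height above start = (26.3 − 19.9) / 8 = 0.8 km
LCL altitude = 700 m + 800 m = 1500 m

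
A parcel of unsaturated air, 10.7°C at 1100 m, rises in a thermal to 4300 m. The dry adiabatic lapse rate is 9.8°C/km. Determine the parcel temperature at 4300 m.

-20.66°C

1100–4300 m, dry adiabatic: Δz = 3.2 km ⇒ ΔT = -31.36°C; T = -20.66°C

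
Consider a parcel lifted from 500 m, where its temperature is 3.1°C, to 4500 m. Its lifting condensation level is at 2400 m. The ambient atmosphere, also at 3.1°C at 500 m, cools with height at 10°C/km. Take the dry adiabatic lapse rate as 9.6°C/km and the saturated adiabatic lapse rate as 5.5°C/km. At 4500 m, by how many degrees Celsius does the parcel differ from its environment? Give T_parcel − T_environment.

Parcel:
  500–2400 m, dry: Δz = 1.9 km ⇒ ΔT = -18.24°C; T = -15.14°C
  2400–4500 m, saturated: Δz = 2.1 km ⇒ ΔT = -11.55°C; T = -26.69°C
Environment:
  500–4500 m, environment: Δz = 4 km ⇒ ΔT = -40°C; T = -36.9°C
T_parcel − T_env = -26.69 − (-36.9) = +10.21°C

+10.21°C (parcel warmer than environment)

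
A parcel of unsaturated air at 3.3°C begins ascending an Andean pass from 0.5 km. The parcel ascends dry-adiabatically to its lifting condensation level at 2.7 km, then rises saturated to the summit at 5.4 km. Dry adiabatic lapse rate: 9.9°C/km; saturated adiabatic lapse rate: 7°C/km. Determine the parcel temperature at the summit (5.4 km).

-37.38°C

From 500 m to 2700 m (dry): cools by 9.9 × 2.2 = 21.78°C, giving -18.48°C.
From 2700 m to 5400 m (saturated): cools by 7 × 2.7 = 18.9°C, giving -37.38°C.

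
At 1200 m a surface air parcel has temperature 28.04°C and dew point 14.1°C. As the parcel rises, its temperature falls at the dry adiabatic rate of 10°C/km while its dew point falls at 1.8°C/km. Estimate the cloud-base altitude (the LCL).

T and T_d converge at 10 − 1.8 = 8.2°C per km
Height above start = (28.04 − 14.1) / 8.2 = 1.7 km
LCL altitude = 1200 m + 1700 m = 2900 m

2900 m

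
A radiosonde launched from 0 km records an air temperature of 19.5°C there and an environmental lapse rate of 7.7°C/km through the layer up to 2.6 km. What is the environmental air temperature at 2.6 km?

-0.52°C

From 0 m to 2600 m (environmental): cools by 7.7 × 2.6 = 20.02°C, giving -0.52°C.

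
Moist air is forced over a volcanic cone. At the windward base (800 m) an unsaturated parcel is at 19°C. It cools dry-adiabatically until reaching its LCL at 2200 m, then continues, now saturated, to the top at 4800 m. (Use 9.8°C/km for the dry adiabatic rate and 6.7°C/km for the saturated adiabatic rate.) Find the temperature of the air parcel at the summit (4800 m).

-12.14°C

800–2200 m, dry: Δz = 1.4 km ⇒ ΔT = -13.72°C; T = 5.28°C
2200–4800 m, saturated: Δz = 2.6 km ⇒ ΔT = -17.42°C; T = -12.14°C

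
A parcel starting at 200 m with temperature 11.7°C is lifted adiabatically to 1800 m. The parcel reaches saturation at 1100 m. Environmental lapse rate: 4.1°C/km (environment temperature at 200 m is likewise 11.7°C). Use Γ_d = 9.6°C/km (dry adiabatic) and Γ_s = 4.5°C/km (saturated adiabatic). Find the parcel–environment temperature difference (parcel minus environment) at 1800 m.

Parcel:
  200–1100 m, dry: Δz = 0.9 km ⇒ ΔT = -8.64°C; T = 3.06°C
  1100–1800 m, saturated: Δz = 0.7 km ⇒ ΔT = -3.15°C; T = -0.09°C
Environment:
  200–1800 m, environment: Δz = 1.6 km ⇒ ΔT = -6.56°C; T = 5.14°C
T_parcel − T_env = -0.09 − 5.14 = -5.23°C

-5.23°C (parcel cooler than environment)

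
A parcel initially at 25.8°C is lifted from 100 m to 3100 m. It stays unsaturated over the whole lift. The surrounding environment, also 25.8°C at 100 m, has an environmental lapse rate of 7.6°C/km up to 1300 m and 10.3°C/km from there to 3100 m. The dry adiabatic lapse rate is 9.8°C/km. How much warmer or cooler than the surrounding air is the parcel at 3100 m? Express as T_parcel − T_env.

Parcel:
  From 100 m to 3100 m (dry): cools by 9.8 × 3 = 29.4°C, giving -3.6°C.
Environment:
  From 100 m to 1300 m (environment, lower layer): cools by 7.6 × 1.2 = 9.12°C, giving 16.68°C.
  From 1300 m to 3100 m (environment, upper layer): cools by 10.3 × 1.8 = 18.54°C, giving -1.86°C.
T_parcel − T_env = -3.6 − (-1.86) = -1.74°C

-1.74°C (parcel cooler than environment)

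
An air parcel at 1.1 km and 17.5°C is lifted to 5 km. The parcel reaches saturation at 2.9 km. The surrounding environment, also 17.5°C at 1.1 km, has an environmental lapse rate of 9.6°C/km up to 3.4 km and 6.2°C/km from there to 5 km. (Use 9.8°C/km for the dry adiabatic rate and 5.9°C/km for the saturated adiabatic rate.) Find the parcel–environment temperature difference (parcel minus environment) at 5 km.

+1.97°C (parcel warmer than environment)

Parcel:
  1100 → 2900 m (dry, 9.8°C/km): ΔT = -9.8 × 1.8 = -17.64°C → T = -0.14°C
  2900 → 5000 m (saturated, 5.9°C/km): ΔT = -5.9 × 2.1 = -12.39°C → T = -12.53°C
Environment:
  1100 → 3400 m (environment, lower layer, 9.6°C/km): ΔT = -9.6 × 2.3 = -22.08°C → T = -4.58°C
  3400 → 5000 m (environment, upper layer, 6.2°C/km): ΔT = -6.2 × 1.6 = -9.92°C → T = -14.5°C
T_parcel − T_env = -12.53 − (-14.5) = +1.97°C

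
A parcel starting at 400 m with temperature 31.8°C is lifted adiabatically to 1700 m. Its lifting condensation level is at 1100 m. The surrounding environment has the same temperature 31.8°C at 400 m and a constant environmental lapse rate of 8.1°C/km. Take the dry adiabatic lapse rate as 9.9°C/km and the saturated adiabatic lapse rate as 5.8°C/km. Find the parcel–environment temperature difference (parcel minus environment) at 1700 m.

Parcel:
  400 → 1100 m (dry, 9.9°C/km): ΔT = -9.9 × 0.7 = -6.93°C → T = 24.87°C
  1100 → 1700 m (saturated, 5.8°C/km): ΔT = -5.8 × 0.6 = -3.48°C → T = 21.39°C
Environment:
  400 → 1700 m (environment, 8.1°C/km): ΔT = -8.1 × 1.3 = -10.53°C → T = 21.27°C
T_parcel − T_env = 21.39 − 21.27 = +0.12°C

+0.12°C (parcel warmer than environment)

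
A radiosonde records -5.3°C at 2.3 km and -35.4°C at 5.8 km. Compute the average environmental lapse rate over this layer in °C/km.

Γ = −ΔT/Δz = (-5.3 − (-35.4)) / (5800 − 2300) m
  = 30.1°C / 3.5 km = 8.6°C/km

8.6°C/km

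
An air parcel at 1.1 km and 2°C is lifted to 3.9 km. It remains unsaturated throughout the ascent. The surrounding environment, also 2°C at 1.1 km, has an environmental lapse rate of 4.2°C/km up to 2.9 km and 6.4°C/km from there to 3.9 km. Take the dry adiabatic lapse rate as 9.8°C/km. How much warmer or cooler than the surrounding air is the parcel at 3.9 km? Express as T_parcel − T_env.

-13.48°C (parcel cooler than environment)

Parcel:
  1100–3900 m, dry: Δz = 2.8 km ⇒ ΔT = -27.44°C; T = -25.44°C
Environment:
  1100–2900 m, environment, lower layer: Δz = 1.8 km ⇒ ΔT = -7.56°C; T = -5.56°C
  2900–3900 m, environment, upper layer: Δz = 1 km ⇒ ΔT = -6.4°C; T = -11.96°C
T_parcel − T_env = -25.44 − (-11.96) = -13.48°C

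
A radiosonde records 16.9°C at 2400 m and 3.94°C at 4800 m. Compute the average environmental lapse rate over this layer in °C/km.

5.4°C/km

Γ = −ΔT/Δz = (16.9 − 3.94) / (4800 − 2400) m
  = 12.96°C / 2.4 km = 5.4°C/km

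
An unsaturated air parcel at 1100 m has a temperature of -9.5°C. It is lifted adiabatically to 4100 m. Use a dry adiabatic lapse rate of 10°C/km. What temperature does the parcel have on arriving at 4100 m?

1100–4100 m, dry adiabatic: Δz = 3 km ⇒ ΔT = -30°C; T = -39.5°C

-39.5°C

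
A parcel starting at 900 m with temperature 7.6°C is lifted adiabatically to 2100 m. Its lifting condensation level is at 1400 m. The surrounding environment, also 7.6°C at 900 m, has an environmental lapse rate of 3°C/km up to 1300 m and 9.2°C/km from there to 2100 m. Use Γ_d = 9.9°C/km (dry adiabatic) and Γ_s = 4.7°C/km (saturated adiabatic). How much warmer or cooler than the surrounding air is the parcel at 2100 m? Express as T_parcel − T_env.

Parcel:
  900 → 1400 m (dry, 9.9°C/km): ΔT = -9.9 × 0.5 = -4.95°C → T = 2.65°C
  1400 → 2100 m (saturated, 4.7°C/km): ΔT = -4.7 × 0.7 = -3.29°C → T = -0.64°C
Environment:
  900 → 1300 m (environment, lower layer, 3°C/km): ΔT = -3 × 0.4 = -1.2°C → T = 6.4°C
  1300 → 2100 m (environment, upper layer, 9.2°C/km): ΔT = -9.2 × 0.8 = -7.36°C → T = -0.96°C
T_parcel − T_env = -0.64 − (-0.96) = +0.32°C

+0.32°C (parcel warmer than environment)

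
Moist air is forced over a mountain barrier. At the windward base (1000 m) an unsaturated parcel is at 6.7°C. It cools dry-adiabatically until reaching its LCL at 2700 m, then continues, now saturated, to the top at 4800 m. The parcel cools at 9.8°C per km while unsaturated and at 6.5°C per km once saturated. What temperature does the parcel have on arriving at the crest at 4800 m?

Dry to 2700 m: -9.8 × 1.7 km = -16.66°C, so T = -9.96°C.
Saturated to 4800 m: -6.5 × 2.1 km = -13.65°C, so T = -23.61°C.

-23.61°C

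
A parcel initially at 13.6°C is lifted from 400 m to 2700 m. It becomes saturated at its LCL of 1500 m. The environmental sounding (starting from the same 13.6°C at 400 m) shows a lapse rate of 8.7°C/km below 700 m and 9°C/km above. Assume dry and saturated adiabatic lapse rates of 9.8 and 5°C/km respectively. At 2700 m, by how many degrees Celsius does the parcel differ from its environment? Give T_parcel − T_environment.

+3.83°C (parcel warmer than environment)

Parcel:
  From 400 m to 1500 m (dry): cools by 9.8 × 1.1 = 10.78°C, giving 2.82°C.
  From 1500 m to 2700 m (saturated): cools by 5 × 1.2 = 6°C, giving -3.18°C.
Environment:
  From 400 m to 700 m (environment, lower layer): cools by 8.7 × 0.3 = 2.61°C, giving 10.99°C.
  From 700 m to 2700 m (environment, upper layer): cools by 9 × 2 = 18°C, giving -7.01°C.
T_parcel − T_env = -3.18 − (-7.01) = +3.83°C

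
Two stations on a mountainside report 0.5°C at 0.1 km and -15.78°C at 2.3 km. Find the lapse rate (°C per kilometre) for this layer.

Γ = −ΔT/Δz = (0.5 − (-15.78)) / (2300 − 100) m
  = 16.28°C / 2.2 km = 7.4°C/km

7.4°C/km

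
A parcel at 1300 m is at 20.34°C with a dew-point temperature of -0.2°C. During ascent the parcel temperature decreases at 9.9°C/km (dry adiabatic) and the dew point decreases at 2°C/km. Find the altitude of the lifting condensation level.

T and T_d converge at 9.9 − 2 = 7.9°C per km
Height above start = (20.34 − (-0.2)) / 7.9 = 2.6 km
LCL altitude = 1300 m + 2600 m = 3900 m

3900 m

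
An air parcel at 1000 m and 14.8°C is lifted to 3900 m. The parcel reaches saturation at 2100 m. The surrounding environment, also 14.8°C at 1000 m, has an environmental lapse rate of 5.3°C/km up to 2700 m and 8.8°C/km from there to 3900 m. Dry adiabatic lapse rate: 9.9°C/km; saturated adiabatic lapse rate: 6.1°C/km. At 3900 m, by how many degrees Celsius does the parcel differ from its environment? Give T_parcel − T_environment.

Parcel:
  From 1000 m to 2100 m (dry): cools by 9.9 × 1.1 = 10.89°C, giving 3.91°C.
  From 2100 m to 3900 m (saturated): cools by 6.1 × 1.8 = 10.98°C, giving -7.07°C.
Environment:
  From 1000 m to 2700 m (environment, lower layer): cools by 5.3 × 1.7 = 9.01°C, giving 5.79°C.
  From 2700 m to 3900 m (environment, upper layer): cools by 8.8 × 1.2 = 10.56°C, giving -4.77°C.
T_parcel − T_env = -7.07 − (-4.77) = -2.3°C

-2.3°C (parcel cooler than environment)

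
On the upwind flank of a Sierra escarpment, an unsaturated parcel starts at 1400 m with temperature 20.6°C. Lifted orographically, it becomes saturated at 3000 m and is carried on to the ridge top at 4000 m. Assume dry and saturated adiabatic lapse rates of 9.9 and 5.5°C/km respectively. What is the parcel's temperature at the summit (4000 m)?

-0.74°C

Dry to 3000 m: -9.9 × 1.6 km = -15.84°C, so T = 4.76°C.
Saturated to 4000 m: -5.5 × 1 km = -5.5°C, so T = -0.74°C.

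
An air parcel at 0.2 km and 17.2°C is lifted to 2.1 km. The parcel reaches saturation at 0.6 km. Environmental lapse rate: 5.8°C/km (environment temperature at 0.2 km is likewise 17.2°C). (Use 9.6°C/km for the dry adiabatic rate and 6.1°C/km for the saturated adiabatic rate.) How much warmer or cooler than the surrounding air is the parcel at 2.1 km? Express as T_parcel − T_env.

-1.97°C (parcel cooler than environment)

Parcel:
  Dry to 600 m: -9.6 × 0.4 km = -3.84°C, so T = 13.36°C.
  Saturated to 2100 m: -6.1 × 1.5 km = -9.15°C, so T = 4.21°C.
Environment:
  Environment to 2100 m: -5.8 × 1.9 km = -11.02°C, so T = 6.18°C.
T_parcel − T_env = 4.21 − 6.18 = -1.97°C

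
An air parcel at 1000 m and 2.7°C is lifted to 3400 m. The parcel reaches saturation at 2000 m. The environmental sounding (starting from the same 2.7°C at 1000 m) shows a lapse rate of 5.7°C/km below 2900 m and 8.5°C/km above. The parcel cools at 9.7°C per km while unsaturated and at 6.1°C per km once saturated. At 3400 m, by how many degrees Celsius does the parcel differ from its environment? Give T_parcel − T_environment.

Parcel:
  From 1000 m to 2000 m (dry): cools by 9.7 × 1 = 9.7°C, giving -7°C.
  From 2000 m to 3400 m (saturated): cools by 6.1 × 1.4 = 8.54°C, giving -15.54°C.
Environment:
  From 1000 m to 2900 m (environment, lower layer): cools by 5.7 × 1.9 = 10.83°C, giving -8.13°C.
  From 2900 m to 3400 m (environment, upper layer): cools by 8.5 × 0.5 = 4.25°C, giving -12.38°C.
T_parcel − T_env = -15.54 − (-12.38) = -3.16°C

-3.16°C (parcel cooler than environment)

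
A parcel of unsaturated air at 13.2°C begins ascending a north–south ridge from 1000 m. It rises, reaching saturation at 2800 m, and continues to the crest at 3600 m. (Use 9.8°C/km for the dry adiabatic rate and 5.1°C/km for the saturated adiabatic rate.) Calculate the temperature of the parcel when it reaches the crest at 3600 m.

-8.52°C

1000 → 2800 m (dry, 9.8°C/km): ΔT = -9.8 × 1.8 = -17.64°C → T = -4.44°C
2800 → 3600 m (saturated, 5.1°C/km): ΔT = -5.1 × 0.8 = -4.08°C → T = -8.52°C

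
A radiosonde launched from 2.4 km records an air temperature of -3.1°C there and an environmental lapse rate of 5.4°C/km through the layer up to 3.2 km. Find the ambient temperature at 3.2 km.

-7.42°C

Environmental to 3200 m: -5.4 × 0.8 km = -4.32°C, so T = -7.42°C.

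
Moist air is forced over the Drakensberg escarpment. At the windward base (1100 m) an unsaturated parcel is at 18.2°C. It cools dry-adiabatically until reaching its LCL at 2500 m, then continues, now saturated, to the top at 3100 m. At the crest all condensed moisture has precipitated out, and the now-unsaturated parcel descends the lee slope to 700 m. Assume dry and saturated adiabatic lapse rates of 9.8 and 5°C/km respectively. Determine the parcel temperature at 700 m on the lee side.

25°C

From 1100 m to 2500 m (dry): cools by 9.8 × 1.4 = 13.72°C, giving 4.48°C.
From 2500 m to 3100 m (saturated): cools by 5 × 0.6 = 3°C, giving 1.48°C.
From 3100 m to 700 m (dry descent): warms by 9.8 × 2.4 = 23.52°C, giving 25°C.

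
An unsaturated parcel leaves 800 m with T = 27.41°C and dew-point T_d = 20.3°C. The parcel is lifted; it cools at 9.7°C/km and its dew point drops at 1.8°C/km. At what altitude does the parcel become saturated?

T and T_d converge at 9.7 − 1.8 = 7.9°C per km
Height above start = (27.41 − 20.3) / 7.9 = 0.9 km
LCL altitude = 800 m + 900 m = 1700 m

1700 m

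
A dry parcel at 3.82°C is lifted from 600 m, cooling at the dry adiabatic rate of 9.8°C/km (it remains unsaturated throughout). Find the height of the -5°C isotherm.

Height above start = (3.82 − (-5)) / 9.8 = 0.9 km
Altitude = 600 m + 900 m = 1500 m

1500 m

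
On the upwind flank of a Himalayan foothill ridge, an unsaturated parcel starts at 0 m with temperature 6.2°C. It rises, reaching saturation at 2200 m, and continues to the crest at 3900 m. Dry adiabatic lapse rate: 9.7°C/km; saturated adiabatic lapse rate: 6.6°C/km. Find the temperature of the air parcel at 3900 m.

From 0 m to 2200 m (dry): cools by 9.7 × 2.2 = 21.34°C, giving -15.14°C.
From 2200 m to 3900 m (saturated): cools by 6.6 × 1.7 = 11.22°C, giving -26.36°C.

-26.36°C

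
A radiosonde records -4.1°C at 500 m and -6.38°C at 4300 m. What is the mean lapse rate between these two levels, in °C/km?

Γ = −ΔT/Δz = (-4.1 − (-6.38)) / (4300 − 500) m
  = 2.28°C / 3.8 km = 0.6°C/km

0.6°C/km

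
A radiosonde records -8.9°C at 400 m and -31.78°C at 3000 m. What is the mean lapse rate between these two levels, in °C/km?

8.8°C/km

Γ = −ΔT/Δz = (-8.9 − (-31.78)) / (3000 − 400) m
  = 22.88°C / 2.6 km = 8.8°C/km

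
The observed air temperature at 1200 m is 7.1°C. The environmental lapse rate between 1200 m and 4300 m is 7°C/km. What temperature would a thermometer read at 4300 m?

Environmental to 4300 m: -7 × 3.1 km = -21.7°C, so T = -14.6°C.

-14.6°C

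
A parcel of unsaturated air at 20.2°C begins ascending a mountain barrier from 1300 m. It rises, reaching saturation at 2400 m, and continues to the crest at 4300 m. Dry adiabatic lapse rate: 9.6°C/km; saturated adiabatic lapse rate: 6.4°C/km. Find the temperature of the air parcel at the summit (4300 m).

-2.52°C

1300–2400 m, dry: Δz = 1.1 km ⇒ ΔT = -10.56°C; T = 9.64°C
2400–4300 m, saturated: Δz = 1.9 km ⇒ ΔT = -12.16°C; T = -2.52°C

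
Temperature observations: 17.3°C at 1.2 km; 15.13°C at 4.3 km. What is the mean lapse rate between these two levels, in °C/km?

Γ = −ΔT/Δz = (17.3 − 15.13) / (4300 − 1200) m
  = 2.17°C / 3.1 km = 0.7°C/km

0.7°C/km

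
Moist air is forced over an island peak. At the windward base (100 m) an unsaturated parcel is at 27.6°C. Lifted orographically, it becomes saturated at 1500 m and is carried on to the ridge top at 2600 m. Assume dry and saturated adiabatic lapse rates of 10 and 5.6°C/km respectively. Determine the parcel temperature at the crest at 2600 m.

7.44°C

100–1500 m, dry: Δz = 1.4 km ⇒ ΔT = -14°C; T = 13.6°C
1500–2600 m, saturated: Δz = 1.1 km ⇒ ΔT = -6.16°C; T = 7.44°C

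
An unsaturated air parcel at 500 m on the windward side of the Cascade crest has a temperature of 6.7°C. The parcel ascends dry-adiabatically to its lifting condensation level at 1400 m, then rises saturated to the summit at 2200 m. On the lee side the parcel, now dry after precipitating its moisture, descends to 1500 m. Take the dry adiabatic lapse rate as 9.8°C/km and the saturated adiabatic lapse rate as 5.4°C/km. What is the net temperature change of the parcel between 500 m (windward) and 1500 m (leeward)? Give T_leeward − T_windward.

-6.28°C

500–1400 m, dry: Δz = 0.9 km ⇒ ΔT = -8.82°C; T = -2.12°C
1400–2200 m, saturated: Δz = 0.8 km ⇒ ΔT = -4.32°C; T = -6.44°C
2200–1500 m, dry descent: Δz = 0.7 km ⇒ ΔT = +6.86°C; T = 0.42°C
Net change vs windward start: 0.42 − 6.7 = -6.28°C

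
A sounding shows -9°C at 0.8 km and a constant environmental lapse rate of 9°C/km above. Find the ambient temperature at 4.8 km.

800–4800 m, environmental: Δz = 4 km ⇒ ΔT = -36°C; T = -45°C

-45°C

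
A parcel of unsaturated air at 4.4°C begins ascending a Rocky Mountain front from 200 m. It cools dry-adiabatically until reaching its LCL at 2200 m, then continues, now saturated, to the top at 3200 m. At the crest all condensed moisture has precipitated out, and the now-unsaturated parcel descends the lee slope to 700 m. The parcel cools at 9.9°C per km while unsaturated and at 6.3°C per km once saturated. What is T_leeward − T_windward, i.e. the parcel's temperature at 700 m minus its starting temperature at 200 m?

-1.35°C

From 200 m to 2200 m (dry): cools by 9.9 × 2 = 19.8°C, giving -15.4°C.
From 2200 m to 3200 m (saturated): cools by 6.3 × 1 = 6.3°C, giving -21.7°C.
From 3200 m to 700 m (dry descent): warms by 9.9 × 2.5 = 24.75°C, giving 3.05°C.
Net change vs windward start: 3.05 − 4.4 = -1.35°C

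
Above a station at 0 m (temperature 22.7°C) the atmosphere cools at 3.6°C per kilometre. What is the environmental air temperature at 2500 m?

13.7°C

0 → 2500 m (environmental, 3.6°C/km): ΔT = -3.6 × 2.5 = -9°C → T = 13.7°C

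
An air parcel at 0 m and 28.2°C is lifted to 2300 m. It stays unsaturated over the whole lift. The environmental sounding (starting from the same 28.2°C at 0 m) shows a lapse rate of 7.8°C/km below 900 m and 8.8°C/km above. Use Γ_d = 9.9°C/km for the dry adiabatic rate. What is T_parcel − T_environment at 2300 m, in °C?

-3.43°C (parcel cooler than environment)

Parcel:
  Dry to 2300 m: -9.9 × 2.3 km = -22.77°C, so T = 5.43°C.
Environment:
  Environment, lower layer to 900 m: -7.8 × 0.9 km = -7.02°C, so T = 21.18°C.
  Environment, upper layer to 2300 m: -8.8 × 1.4 km = -12.32°C, so T = 8.86°C.
T_parcel − T_env = 5.43 − 8.86 = -3.43°C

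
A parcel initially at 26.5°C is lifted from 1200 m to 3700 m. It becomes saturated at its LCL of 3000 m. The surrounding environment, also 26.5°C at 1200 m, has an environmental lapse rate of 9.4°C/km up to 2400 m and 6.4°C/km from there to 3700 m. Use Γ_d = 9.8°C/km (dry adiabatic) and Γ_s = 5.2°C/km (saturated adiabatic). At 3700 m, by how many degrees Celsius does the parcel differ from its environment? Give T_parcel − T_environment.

-1.68°C (parcel cooler than environment)

Parcel:
  From 1200 m to 3000 m (dry): cools by 9.8 × 1.8 = 17.64°C, giving 8.86°C.
  From 3000 m to 3700 m (saturated): cools by 5.2 × 0.7 = 3.64°C, giving 5.22°C.
Environment:
  From 1200 m to 2400 m (environment, lower layer): cools by 9.4 × 1.2 = 11.28°C, giving 15.22°C.
  From 2400 m to 3700 m (environment, upper layer): cools by 6.4 × 1.3 = 8.32°C, giving 6.9°C.
T_parcel − T_env = 5.22 − 6.9 = -1.68°C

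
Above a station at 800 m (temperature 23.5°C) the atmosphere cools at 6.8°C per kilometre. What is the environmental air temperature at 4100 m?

800 → 4100 m (environmental, 6.8°C/km): ΔT = -6.8 × 3.3 = -22.44°C → T = 1.06°C

1.06°C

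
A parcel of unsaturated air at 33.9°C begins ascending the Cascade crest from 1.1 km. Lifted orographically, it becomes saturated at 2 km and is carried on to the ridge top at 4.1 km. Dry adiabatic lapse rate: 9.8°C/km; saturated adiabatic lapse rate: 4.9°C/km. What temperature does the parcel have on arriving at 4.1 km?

14.79°C

1100 → 2000 m (dry, 9.8°C/km): ΔT = -9.8 × 0.9 = -8.82°C → T = 25.08°C
2000 → 4100 m (saturated, 4.9°C/km): ΔT = -4.9 × 2.1 = -10.29°C → T = 14.79°C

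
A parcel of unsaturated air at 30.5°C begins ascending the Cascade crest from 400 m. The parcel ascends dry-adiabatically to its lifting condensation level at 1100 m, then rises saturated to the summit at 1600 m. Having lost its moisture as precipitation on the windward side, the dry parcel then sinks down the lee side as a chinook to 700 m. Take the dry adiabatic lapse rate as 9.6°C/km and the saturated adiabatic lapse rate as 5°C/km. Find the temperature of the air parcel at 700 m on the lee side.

400–1100 m, dry: Δz = 0.7 km ⇒ ΔT = -6.72°C; T = 23.78°C
1100–1600 m, saturated: Δz = 0.5 km ⇒ ΔT = -2.5°C; T = 21.28°C
1600–700 m, dry descent: Δz = 0.9 km ⇒ ΔT = +8.64°C; T = 29.92°C

29.92°C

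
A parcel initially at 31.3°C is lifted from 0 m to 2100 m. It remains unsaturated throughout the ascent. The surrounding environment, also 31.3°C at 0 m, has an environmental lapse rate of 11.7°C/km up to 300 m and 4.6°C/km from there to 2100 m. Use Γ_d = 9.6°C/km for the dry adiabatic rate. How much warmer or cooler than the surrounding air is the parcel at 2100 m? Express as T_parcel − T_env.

Parcel:
  0 → 2100 m (dry, 9.6°C/km): ΔT = -9.6 × 2.1 = -20.16°C → T = 11.14°C
Environment:
  0 → 300 m (environment, lower layer, 11.7°C/km): ΔT = -11.7 × 0.3 = -3.51°C → T = 27.79°C
  300 → 2100 m (environment, upper layer, 4.6°C/km): ΔT = -4.6 × 1.8 = -8.28°C → T = 19.51°C
T_parcel − T_env = 11.14 − 19.51 = -8.37°C

-8.37°C (parcel cooler than environment)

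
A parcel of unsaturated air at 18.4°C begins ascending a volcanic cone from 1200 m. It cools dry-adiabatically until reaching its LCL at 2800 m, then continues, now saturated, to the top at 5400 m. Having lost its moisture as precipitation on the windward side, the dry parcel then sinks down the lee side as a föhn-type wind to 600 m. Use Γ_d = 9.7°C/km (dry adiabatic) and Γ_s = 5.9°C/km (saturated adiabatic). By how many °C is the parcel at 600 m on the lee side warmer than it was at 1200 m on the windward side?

+15.7°C

1200 → 2800 m (dry, 9.7°C/km): ΔT = -9.7 × 1.6 = -15.52°C → T = 2.88°C
2800 → 5400 m (saturated, 5.9°C/km): ΔT = -5.9 × 2.6 = -15.34°C → T = -12.46°C
5400 → 600 m (dry descent, 9.7°C/km): ΔT = +9.7 × 4.8 = +46.56°C → T = 34.1°C
Net change vs windward start: 34.1 − 18.4 = +15.7°C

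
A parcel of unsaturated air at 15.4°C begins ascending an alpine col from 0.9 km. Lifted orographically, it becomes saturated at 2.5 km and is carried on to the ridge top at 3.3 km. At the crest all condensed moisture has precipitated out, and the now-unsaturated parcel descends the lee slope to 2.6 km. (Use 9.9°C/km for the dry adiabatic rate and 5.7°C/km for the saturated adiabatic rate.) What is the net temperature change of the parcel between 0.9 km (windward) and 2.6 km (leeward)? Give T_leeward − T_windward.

Dry to 2500 m: -9.9 × 1.6 km = -15.84°C, so T = -0.44°C.
Saturated to 3300 m: -5.7 × 0.8 km = -4.56°C, so T = -5°C.
Dry descent to 2600 m: +9.9 × 0.7 km = +6.93°C, so T = 1.93°C.
Net change vs windward start: 1.93 − 15.4 = -13.47°C

-13.47°C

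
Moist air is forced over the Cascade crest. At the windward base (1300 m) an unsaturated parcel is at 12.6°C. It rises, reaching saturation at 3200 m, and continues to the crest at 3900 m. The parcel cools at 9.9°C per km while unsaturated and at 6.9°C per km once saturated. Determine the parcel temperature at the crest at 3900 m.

1300 → 3200 m (dry, 9.9°C/km): ΔT = -9.9 × 1.9 = -18.81°C → T = -6.21°C
3200 → 3900 m (saturated, 6.9°C/km): ΔT = -6.9 × 0.7 = -4.83°C → T = -11.04°C

-11.04°C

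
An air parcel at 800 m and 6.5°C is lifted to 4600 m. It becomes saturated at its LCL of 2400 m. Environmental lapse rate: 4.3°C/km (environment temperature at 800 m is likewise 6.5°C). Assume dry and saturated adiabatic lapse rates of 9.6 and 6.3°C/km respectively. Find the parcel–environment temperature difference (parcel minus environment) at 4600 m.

Parcel:
  Dry to 2400 m: -9.6 × 1.6 km = -15.36°C, so T = -8.86°C.
  Saturated to 4600 m: -6.3 × 2.2 km = -13.86°C, so T = -22.72°C.
Environment:
  Environment to 4600 m: -4.3 × 3.8 km = -16.34°C, so T = -9.84°C.
T_parcel − T_env = -22.72 − (-9.84) = -12.88°C

-12.88°C (parcel cooler than environment)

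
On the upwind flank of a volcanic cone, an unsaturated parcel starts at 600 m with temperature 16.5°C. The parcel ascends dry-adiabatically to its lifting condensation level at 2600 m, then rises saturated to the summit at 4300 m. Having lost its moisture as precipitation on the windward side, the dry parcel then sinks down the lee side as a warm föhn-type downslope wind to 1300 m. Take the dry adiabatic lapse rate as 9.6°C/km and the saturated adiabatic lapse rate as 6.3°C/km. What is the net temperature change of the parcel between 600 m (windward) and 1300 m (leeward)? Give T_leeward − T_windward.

600 → 2600 m (dry, 9.6°C/km): ΔT = -9.6 × 2 = -19.2°C → T = -2.7°C
2600 → 4300 m (saturated, 6.3°C/km): ΔT = -6.3 × 1.7 = -10.71°C → T = -13.41°C
4300 → 1300 m (dry descent, 9.6°C/km): ΔT = +9.6 × 3 = +28.8°C → T = 15.39°C
Net change vs windward start: 15.39 − 16.5 = -1.11°C

-1.11°C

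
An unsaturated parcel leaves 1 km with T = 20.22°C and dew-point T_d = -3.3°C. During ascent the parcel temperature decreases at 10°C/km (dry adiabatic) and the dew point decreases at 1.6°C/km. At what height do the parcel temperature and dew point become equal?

T and T_d converge at 10 − 1.6 = 8.4°C per km
Height above start = (20.22 − (-3.3)) / 8.4 = 2.8 km
LCL altitude = 1000 m + 2800 m = 3800 m

3.8 km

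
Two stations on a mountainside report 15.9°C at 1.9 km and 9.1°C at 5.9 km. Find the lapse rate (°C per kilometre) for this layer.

Γ = −ΔT/Δz = (15.9 − 9.1) / (5900 − 1900) m
  = 6.8°C / 4 km = 1.7°C/km

1.7°C/km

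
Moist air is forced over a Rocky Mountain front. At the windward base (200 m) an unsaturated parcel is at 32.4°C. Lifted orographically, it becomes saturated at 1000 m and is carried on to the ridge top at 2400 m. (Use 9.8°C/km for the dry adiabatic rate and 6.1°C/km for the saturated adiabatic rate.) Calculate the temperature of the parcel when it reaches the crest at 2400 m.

Dry to 1000 m: -9.8 × 0.8 km = -7.84°C, so T = 24.56°C.
Saturated to 2400 m: -6.1 × 1.4 km = -8.54°C, so T = 16.02°C.

16.02°C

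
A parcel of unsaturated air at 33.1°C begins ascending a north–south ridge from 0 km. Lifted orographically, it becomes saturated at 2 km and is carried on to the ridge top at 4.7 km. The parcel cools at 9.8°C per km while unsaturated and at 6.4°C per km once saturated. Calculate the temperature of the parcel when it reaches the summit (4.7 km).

Dry to 2000 m: -9.8 × 2 km = -19.6°C, so T = 13.5°C.
Saturated to 4700 m: -6.4 × 2.7 km = -17.28°C, so T = -3.78°C.

-3.78°C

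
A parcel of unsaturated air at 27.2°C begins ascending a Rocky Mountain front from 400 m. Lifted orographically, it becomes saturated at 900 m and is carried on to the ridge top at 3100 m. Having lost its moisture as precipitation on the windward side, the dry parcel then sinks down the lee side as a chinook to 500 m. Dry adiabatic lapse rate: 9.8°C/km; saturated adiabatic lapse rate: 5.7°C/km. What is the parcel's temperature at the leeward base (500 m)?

35.24°C

Dry to 900 m: -9.8 × 0.5 km = -4.9°C, so T = 22.3°C.
Saturated to 3100 m: -5.7 × 2.2 km = -12.54°C, so T = 9.76°C.
Dry descent to 500 m: +9.8 × 2.6 km = +25.48°C, so T = 35.24°C.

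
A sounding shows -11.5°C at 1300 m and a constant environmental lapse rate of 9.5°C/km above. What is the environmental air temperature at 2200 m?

-20.05°C

Environmental to 2200 m: -9.5 × 0.9 km = -8.55°C, so T = -20.05°C.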